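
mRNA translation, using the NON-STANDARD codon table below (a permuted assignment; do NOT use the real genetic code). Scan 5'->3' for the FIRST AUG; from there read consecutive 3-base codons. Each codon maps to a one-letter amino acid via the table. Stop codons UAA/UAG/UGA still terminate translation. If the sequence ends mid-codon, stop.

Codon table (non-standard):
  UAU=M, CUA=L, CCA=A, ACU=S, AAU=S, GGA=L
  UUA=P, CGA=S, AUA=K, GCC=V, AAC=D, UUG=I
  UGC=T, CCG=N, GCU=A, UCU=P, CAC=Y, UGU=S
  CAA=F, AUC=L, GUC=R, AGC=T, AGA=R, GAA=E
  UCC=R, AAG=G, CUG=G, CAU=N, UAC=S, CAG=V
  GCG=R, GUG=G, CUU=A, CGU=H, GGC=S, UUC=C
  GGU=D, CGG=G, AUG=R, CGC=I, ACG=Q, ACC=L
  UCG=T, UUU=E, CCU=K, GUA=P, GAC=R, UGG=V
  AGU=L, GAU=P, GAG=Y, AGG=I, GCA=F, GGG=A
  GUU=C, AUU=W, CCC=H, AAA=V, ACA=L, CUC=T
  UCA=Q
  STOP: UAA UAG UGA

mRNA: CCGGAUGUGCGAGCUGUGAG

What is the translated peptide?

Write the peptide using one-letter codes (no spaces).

start AUG at pos 4
pos 4: AUG -> R; peptide=R
pos 7: UGC -> T; peptide=RT
pos 10: GAG -> Y; peptide=RTY
pos 13: CUG -> G; peptide=RTYG
pos 16: UGA -> STOP

Answer: RTYG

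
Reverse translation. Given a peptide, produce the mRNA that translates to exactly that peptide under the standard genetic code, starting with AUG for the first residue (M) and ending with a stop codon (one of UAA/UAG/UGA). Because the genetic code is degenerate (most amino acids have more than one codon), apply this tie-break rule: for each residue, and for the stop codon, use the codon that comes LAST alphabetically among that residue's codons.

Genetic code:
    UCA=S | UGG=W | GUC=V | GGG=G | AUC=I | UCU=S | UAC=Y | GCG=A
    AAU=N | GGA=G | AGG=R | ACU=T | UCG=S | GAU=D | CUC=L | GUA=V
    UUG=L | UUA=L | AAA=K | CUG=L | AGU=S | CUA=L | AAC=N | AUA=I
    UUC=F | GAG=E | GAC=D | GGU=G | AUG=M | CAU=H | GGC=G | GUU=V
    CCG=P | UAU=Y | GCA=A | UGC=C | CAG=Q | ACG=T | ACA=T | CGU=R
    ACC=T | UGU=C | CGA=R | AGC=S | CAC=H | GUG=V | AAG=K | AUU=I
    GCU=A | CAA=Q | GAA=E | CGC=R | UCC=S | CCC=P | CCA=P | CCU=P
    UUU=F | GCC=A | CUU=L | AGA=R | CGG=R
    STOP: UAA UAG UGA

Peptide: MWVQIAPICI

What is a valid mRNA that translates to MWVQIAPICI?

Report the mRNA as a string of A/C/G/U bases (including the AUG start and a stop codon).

residue 1: M -> AUG (start codon)
residue 2: W -> UGG (only codon)
residue 3: V codons sorted = GUA,GUC,GUG,GUU -> pick last = GUU
residue 4: Q codons sorted = CAA,CAG -> pick last = CAG
residue 5: I codons sorted = AUA,AUC,AUU -> pick last = AUU
residue 6: A codons sorted = GCA,GCC,GCG,GCU -> pick last = GCU
residue 7: P codons sorted = CCA,CCC,CCG,CCU -> pick last = CCU
residue 8: I codons sorted = AUA,AUC,AUU -> pick last = AUU
residue 9: C codons sorted = UGC,UGU -> pick last = UGU
residue 10: I codons sorted = AUA,AUC,AUU -> pick last = AUU
terminator: stop codons sorted = UAA,UAG,UGA -> pick last = UGA

Answer: mRNA: AUGUGGGUUCAGAUUGCUCCUAUUUGUAUUUGA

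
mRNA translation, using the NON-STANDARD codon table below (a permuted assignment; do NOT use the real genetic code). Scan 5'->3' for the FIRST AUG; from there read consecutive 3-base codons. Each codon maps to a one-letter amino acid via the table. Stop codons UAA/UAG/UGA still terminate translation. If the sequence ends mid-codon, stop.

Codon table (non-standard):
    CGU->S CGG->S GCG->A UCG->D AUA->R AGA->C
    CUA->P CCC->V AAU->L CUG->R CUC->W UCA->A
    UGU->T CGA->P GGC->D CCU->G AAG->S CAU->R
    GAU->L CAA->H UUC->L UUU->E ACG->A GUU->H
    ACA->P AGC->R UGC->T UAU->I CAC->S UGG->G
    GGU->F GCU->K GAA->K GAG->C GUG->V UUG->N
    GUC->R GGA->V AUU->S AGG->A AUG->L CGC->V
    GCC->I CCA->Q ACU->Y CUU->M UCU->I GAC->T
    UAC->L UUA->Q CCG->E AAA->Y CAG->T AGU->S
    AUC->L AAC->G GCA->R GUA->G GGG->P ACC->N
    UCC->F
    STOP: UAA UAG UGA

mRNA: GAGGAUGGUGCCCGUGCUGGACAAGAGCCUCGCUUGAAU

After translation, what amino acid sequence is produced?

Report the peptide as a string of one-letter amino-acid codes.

start AUG at pos 4
pos 4: AUG -> L; peptide=L
pos 7: GUG -> V; peptide=LV
pos 10: CCC -> V; peptide=LVV
pos 13: GUG -> V; peptide=LVVV
pos 16: CUG -> R; peptide=LVVVR
pos 19: GAC -> T; peptide=LVVVRT
pos 22: AAG -> S; peptide=LVVVRTS
pos 25: AGC -> R; peptide=LVVVRTSR
pos 28: CUC -> W; peptide=LVVVRTSRW
pos 31: GCU -> K; peptide=LVVVRTSRWK
pos 34: UGA -> STOP

Answer: LVVVRTSRWK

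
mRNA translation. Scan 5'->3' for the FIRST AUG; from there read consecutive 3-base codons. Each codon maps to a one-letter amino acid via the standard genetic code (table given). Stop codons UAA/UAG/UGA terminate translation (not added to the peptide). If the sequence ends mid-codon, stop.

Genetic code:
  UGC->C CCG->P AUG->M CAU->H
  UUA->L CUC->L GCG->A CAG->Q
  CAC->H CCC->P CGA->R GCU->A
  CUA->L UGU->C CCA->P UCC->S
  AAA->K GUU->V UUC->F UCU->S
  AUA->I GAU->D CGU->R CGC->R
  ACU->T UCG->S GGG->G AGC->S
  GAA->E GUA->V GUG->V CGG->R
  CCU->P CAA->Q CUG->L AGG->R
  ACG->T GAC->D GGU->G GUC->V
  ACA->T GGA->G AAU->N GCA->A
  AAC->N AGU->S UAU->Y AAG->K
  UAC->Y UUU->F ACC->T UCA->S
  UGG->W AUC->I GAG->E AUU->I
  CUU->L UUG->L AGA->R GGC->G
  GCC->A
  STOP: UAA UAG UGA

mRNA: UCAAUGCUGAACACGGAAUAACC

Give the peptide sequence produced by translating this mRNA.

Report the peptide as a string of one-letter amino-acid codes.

Answer: MLNTE

Derivation:
start AUG at pos 3
pos 3: AUG -> M; peptide=M
pos 6: CUG -> L; peptide=ML
pos 9: AAC -> N; peptide=MLN
pos 12: ACG -> T; peptide=MLNT
pos 15: GAA -> E; peptide=MLNTE
pos 18: UAA -> STOP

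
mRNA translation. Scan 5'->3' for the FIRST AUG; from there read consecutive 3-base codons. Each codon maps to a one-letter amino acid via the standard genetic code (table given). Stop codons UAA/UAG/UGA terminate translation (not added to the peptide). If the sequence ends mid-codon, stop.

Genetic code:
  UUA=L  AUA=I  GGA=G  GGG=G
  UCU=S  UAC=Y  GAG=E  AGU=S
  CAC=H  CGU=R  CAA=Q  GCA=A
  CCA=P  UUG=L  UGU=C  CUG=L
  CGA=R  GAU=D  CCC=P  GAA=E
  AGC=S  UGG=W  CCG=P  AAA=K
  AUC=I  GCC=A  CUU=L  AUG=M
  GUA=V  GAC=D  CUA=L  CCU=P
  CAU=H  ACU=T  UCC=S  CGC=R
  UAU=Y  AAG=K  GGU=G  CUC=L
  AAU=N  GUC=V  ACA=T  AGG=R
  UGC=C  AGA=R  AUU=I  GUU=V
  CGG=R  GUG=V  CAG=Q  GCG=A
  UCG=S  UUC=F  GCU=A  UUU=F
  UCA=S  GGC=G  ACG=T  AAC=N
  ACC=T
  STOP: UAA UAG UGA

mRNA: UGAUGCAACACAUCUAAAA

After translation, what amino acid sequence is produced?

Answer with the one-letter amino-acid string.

Answer: MQHI

Derivation:
start AUG at pos 2
pos 2: AUG -> M; peptide=M
pos 5: CAA -> Q; peptide=MQ
pos 8: CAC -> H; peptide=MQH
pos 11: AUC -> I; peptide=MQHI
pos 14: UAA -> STOP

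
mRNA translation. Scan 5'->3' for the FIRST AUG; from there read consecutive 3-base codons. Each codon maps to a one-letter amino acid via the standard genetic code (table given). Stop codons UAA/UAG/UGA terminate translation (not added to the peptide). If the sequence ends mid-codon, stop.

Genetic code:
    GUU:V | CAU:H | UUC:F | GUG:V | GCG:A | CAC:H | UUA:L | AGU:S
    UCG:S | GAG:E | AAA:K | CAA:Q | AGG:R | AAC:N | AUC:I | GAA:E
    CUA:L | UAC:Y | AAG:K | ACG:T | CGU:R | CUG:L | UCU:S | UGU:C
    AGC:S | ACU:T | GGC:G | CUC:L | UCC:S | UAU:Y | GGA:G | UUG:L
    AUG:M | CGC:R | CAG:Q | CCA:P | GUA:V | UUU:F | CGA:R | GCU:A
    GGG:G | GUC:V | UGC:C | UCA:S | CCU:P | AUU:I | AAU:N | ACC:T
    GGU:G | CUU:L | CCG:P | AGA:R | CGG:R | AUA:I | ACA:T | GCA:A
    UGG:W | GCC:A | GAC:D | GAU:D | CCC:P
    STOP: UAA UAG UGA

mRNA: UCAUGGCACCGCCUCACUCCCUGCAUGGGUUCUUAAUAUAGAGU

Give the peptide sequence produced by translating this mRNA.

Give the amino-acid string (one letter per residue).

Answer: MAPPHSLHGFLI

Derivation:
start AUG at pos 2
pos 2: AUG -> M; peptide=M
pos 5: GCA -> A; peptide=MA
pos 8: CCG -> P; peptide=MAP
pos 11: CCU -> P; peptide=MAPP
pos 14: CAC -> H; peptide=MAPPH
pos 17: UCC -> S; peptide=MAPPHS
pos 20: CUG -> L; peptide=MAPPHSL
pos 23: CAU -> H; peptide=MAPPHSLH
pos 26: GGG -> G; peptide=MAPPHSLHG
pos 29: UUC -> F; peptide=MAPPHSLHGF
pos 32: UUA -> L; peptide=MAPPHSLHGFL
pos 35: AUA -> I; peptide=MAPPHSLHGFLI
pos 38: UAG -> STOP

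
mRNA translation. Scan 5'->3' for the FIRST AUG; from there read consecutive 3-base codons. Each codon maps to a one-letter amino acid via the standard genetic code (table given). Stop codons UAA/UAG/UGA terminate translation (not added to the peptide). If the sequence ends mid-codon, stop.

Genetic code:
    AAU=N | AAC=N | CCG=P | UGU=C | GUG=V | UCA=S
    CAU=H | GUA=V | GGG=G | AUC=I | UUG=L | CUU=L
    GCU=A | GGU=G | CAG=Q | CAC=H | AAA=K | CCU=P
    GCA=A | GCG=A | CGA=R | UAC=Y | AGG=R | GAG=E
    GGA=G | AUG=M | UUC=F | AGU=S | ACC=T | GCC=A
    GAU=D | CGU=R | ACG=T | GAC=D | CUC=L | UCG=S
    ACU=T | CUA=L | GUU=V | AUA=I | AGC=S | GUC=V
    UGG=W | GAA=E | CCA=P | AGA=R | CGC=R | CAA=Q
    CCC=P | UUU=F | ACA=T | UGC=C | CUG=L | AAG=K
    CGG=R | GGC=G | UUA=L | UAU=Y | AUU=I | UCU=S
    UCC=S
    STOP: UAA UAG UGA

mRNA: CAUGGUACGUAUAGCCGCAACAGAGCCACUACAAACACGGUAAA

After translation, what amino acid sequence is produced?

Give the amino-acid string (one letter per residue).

start AUG at pos 1
pos 1: AUG -> M; peptide=M
pos 4: GUA -> V; peptide=MV
pos 7: CGU -> R; peptide=MVR
pos 10: AUA -> I; peptide=MVRI
pos 13: GCC -> A; peptide=MVRIA
pos 16: GCA -> A; peptide=MVRIAA
pos 19: ACA -> T; peptide=MVRIAAT
pos 22: GAG -> E; peptide=MVRIAATE
pos 25: CCA -> P; peptide=MVRIAATEP
pos 28: CUA -> L; peptide=MVRIAATEPL
pos 31: CAA -> Q; peptide=MVRIAATEPLQ
pos 34: ACA -> T; peptide=MVRIAATEPLQT
pos 37: CGG -> R; peptide=MVRIAATEPLQTR
pos 40: UAA -> STOP

Answer: MVRIAATEPLQTR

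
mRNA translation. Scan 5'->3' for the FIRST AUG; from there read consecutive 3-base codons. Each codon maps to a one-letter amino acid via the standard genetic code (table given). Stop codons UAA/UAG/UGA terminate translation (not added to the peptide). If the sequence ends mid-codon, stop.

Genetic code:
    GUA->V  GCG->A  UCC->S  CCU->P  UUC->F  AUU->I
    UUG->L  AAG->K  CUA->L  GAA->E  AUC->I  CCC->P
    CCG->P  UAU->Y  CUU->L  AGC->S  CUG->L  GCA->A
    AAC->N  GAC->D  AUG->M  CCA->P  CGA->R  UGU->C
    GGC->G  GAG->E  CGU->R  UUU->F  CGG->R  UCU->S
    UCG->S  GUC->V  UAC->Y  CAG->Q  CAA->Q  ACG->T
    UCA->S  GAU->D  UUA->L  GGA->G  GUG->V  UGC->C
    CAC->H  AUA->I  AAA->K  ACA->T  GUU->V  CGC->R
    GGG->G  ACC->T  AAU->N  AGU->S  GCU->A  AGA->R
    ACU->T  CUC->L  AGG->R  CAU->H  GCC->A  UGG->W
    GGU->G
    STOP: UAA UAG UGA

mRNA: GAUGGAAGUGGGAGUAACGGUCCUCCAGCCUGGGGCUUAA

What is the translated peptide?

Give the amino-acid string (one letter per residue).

start AUG at pos 1
pos 1: AUG -> M; peptide=M
pos 4: GAA -> E; peptide=ME
pos 7: GUG -> V; peptide=MEV
pos 10: GGA -> G; peptide=MEVG
pos 13: GUA -> V; peptide=MEVGV
pos 16: ACG -> T; peptide=MEVGVT
pos 19: GUC -> V; peptide=MEVGVTV
pos 22: CUC -> L; peptide=MEVGVTVL
pos 25: CAG -> Q; peptide=MEVGVTVLQ
pos 28: CCU -> P; peptide=MEVGVTVLQP
pos 31: GGG -> G; peptide=MEVGVTVLQPG
pos 34: GCU -> A; peptide=MEVGVTVLQPGA
pos 37: UAA -> STOP

Answer: MEVGVTVLQPGA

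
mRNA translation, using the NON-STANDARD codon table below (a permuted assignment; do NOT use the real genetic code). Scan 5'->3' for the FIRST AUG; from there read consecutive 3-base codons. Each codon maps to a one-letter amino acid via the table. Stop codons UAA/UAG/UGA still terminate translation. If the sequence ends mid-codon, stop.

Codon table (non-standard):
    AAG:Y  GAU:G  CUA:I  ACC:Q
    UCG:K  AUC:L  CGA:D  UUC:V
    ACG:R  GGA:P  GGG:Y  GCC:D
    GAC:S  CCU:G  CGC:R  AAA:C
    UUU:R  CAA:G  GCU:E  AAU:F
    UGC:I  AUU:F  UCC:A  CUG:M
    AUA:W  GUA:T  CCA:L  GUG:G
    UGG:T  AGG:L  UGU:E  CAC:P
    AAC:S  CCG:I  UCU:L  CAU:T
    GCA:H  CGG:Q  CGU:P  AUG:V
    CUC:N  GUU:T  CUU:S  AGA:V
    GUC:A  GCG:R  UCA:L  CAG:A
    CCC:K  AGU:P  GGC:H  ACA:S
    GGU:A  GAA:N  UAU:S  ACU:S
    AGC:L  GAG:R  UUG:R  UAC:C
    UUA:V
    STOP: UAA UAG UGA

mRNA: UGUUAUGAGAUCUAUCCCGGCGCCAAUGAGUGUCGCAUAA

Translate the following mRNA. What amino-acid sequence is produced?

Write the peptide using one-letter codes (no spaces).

Answer: VVLLIRLVPAH

Derivation:
start AUG at pos 4
pos 4: AUG -> V; peptide=V
pos 7: AGA -> V; peptide=VV
pos 10: UCU -> L; peptide=VVL
pos 13: AUC -> L; peptide=VVLL
pos 16: CCG -> I; peptide=VVLLI
pos 19: GCG -> R; peptide=VVLLIR
pos 22: CCA -> L; peptide=VVLLIRL
pos 25: AUG -> V; peptide=VVLLIRLV
pos 28: AGU -> P; peptide=VVLLIRLVP
pos 31: GUC -> A; peptide=VVLLIRLVPA
pos 34: GCA -> H; peptide=VVLLIRLVPAH
pos 37: UAA -> STOP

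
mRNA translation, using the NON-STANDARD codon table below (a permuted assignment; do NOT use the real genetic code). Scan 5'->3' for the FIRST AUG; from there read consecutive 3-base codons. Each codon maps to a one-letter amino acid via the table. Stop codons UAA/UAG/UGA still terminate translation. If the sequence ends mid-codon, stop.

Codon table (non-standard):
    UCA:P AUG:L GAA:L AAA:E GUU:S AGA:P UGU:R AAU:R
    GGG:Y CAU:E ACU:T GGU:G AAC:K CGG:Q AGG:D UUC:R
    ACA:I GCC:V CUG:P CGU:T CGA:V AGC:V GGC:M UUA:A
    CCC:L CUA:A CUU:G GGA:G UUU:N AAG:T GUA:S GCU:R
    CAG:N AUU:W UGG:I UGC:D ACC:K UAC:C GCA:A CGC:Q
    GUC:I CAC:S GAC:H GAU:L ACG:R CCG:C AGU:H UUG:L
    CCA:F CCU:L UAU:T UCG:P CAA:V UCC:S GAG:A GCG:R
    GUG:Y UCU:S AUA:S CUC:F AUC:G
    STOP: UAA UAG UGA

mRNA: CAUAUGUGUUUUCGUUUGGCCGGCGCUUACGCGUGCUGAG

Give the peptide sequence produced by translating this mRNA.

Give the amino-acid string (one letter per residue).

Answer: LRNTLVMRCRD

Derivation:
start AUG at pos 3
pos 3: AUG -> L; peptide=L
pos 6: UGU -> R; peptide=LR
pos 9: UUU -> N; peptide=LRN
pos 12: CGU -> T; peptide=LRNT
pos 15: UUG -> L; peptide=LRNTL
pos 18: GCC -> V; peptide=LRNTLV
pos 21: GGC -> M; peptide=LRNTLVM
pos 24: GCU -> R; peptide=LRNTLVMR
pos 27: UAC -> C; peptide=LRNTLVMRC
pos 30: GCG -> R; peptide=LRNTLVMRCR
pos 33: UGC -> D; peptide=LRNTLVMRCRD
pos 36: UGA -> STOP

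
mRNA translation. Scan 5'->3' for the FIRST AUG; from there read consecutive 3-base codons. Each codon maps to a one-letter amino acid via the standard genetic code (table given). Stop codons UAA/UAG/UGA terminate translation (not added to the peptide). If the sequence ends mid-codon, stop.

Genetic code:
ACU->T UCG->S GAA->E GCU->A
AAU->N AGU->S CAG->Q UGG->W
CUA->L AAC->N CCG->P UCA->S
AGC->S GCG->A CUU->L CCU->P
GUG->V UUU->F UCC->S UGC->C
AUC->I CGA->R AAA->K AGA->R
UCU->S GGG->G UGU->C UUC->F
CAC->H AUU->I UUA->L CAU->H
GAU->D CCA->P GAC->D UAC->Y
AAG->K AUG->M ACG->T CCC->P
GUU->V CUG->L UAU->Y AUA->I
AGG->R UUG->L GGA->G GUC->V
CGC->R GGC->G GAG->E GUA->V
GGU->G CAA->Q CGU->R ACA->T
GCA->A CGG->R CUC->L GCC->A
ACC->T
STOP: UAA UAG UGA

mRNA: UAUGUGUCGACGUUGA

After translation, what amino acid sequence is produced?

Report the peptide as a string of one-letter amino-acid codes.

Answer: MCRR

Derivation:
start AUG at pos 1
pos 1: AUG -> M; peptide=M
pos 4: UGU -> C; peptide=MC
pos 7: CGA -> R; peptide=MCR
pos 10: CGU -> R; peptide=MCRR
pos 13: UGA -> STOP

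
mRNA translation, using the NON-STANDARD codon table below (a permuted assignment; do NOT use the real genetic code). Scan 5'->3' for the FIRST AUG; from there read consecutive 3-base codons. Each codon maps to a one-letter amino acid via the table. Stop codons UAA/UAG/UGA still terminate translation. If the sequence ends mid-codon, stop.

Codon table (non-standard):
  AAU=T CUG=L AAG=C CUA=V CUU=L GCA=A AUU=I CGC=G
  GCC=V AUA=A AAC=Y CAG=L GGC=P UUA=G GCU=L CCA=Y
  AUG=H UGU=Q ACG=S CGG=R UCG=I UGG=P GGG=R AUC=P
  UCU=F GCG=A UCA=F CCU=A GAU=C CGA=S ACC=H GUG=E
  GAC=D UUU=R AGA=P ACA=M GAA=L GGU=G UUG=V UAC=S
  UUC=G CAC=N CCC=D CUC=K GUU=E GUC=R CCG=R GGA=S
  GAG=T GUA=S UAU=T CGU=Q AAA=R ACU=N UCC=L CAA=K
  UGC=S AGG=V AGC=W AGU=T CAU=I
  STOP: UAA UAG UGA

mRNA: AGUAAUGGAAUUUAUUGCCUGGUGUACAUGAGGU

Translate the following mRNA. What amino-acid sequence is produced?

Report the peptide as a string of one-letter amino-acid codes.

start AUG at pos 4
pos 4: AUG -> H; peptide=H
pos 7: GAA -> L; peptide=HL
pos 10: UUU -> R; peptide=HLR
pos 13: AUU -> I; peptide=HLRI
pos 16: GCC -> V; peptide=HLRIV
pos 19: UGG -> P; peptide=HLRIVP
pos 22: UGU -> Q; peptide=HLRIVPQ
pos 25: ACA -> M; peptide=HLRIVPQM
pos 28: UGA -> STOP

Answer: HLRIVPQM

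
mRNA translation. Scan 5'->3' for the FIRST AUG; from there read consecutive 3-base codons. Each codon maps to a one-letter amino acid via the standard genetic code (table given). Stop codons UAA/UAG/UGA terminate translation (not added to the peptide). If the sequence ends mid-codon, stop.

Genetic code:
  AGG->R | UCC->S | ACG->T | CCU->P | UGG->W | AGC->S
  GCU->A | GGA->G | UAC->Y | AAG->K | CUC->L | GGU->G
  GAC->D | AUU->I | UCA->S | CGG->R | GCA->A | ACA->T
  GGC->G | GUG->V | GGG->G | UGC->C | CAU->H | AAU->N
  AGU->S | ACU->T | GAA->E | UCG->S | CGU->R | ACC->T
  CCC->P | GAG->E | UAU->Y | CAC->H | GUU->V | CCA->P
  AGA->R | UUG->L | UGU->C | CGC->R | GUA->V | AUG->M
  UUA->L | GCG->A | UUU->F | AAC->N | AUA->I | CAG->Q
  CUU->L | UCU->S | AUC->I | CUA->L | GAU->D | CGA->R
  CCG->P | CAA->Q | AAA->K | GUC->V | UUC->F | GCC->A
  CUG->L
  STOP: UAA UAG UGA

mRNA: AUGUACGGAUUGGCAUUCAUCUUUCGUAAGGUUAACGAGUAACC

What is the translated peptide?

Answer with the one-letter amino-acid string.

start AUG at pos 0
pos 0: AUG -> M; peptide=M
pos 3: UAC -> Y; peptide=MY
pos 6: GGA -> G; peptide=MYG
pos 9: UUG -> L; peptide=MYGL
pos 12: GCA -> A; peptide=MYGLA
pos 15: UUC -> F; peptide=MYGLAF
pos 18: AUC -> I; peptide=MYGLAFI
pos 21: UUU -> F; peptide=MYGLAFIF
pos 24: CGU -> R; peptide=MYGLAFIFR
pos 27: AAG -> K; peptide=MYGLAFIFRK
pos 30: GUU -> V; peptide=MYGLAFIFRKV
pos 33: AAC -> N; peptide=MYGLAFIFRKVN
pos 36: GAG -> E; peptide=MYGLAFIFRKVNE
pos 39: UAA -> STOP

Answer: MYGLAFIFRKVNE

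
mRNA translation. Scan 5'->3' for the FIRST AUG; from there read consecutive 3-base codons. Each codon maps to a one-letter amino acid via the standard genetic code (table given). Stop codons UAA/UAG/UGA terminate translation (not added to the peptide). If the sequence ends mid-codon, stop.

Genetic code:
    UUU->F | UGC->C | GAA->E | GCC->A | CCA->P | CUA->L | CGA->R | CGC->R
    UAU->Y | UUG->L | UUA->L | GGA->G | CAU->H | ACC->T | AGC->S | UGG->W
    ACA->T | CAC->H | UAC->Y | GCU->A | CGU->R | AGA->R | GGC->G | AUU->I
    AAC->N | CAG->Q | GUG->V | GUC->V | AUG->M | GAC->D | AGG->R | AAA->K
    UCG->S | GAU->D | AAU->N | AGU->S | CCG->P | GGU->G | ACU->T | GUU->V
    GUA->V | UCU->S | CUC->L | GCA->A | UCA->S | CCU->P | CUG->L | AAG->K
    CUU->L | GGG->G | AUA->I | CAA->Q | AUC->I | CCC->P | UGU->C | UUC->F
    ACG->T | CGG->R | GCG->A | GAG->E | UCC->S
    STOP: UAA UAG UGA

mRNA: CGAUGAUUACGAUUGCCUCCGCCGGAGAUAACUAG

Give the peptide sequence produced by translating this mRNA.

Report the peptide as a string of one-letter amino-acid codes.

Answer: MITIASAGDN

Derivation:
start AUG at pos 2
pos 2: AUG -> M; peptide=M
pos 5: AUU -> I; peptide=MI
pos 8: ACG -> T; peptide=MIT
pos 11: AUU -> I; peptide=MITI
pos 14: GCC -> A; peptide=MITIA
pos 17: UCC -> S; peptide=MITIAS
pos 20: GCC -> A; peptide=MITIASA
pos 23: GGA -> G; peptide=MITIASAG
pos 26: GAU -> D; peptide=MITIASAGD
pos 29: AAC -> N; peptide=MITIASAGDN
pos 32: UAG -> STOP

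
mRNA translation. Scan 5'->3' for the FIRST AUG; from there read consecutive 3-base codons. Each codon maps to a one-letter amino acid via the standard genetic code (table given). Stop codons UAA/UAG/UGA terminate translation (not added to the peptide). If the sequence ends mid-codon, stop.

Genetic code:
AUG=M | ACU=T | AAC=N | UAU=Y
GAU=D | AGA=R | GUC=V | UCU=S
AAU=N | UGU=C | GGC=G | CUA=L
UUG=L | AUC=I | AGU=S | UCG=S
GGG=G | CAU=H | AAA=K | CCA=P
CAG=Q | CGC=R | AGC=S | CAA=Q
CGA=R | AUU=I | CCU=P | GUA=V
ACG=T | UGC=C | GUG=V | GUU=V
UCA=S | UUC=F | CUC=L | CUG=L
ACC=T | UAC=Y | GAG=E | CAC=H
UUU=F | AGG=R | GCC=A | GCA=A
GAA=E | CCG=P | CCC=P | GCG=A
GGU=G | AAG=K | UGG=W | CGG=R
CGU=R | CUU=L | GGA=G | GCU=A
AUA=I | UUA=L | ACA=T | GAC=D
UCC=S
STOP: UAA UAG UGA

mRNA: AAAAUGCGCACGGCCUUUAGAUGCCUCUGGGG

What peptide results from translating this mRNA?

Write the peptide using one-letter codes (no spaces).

Answer: MRTAFRCLW

Derivation:
start AUG at pos 3
pos 3: AUG -> M; peptide=M
pos 6: CGC -> R; peptide=MR
pos 9: ACG -> T; peptide=MRT
pos 12: GCC -> A; peptide=MRTA
pos 15: UUU -> F; peptide=MRTAF
pos 18: AGA -> R; peptide=MRTAFR
pos 21: UGC -> C; peptide=MRTAFRC
pos 24: CUC -> L; peptide=MRTAFRCL
pos 27: UGG -> W; peptide=MRTAFRCLW
pos 30: only 2 nt remain (<3), stop (end of mRNA)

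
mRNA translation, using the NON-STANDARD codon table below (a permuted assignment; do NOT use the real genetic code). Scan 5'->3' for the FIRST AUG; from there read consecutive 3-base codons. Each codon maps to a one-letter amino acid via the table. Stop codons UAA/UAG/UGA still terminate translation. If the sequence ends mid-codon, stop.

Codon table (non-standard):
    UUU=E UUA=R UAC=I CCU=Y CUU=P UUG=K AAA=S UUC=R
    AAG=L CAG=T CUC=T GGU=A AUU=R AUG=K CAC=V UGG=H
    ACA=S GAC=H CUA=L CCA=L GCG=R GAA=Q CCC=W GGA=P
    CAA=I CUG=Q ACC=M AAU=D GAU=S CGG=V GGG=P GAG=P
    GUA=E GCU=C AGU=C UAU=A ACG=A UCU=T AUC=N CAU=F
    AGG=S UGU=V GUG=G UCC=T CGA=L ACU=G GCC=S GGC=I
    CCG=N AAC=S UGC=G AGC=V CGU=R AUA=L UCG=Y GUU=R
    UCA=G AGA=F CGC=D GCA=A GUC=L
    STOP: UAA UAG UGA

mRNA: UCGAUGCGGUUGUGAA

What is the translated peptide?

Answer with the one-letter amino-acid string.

start AUG at pos 3
pos 3: AUG -> K; peptide=K
pos 6: CGG -> V; peptide=KV
pos 9: UUG -> K; peptide=KVK
pos 12: UGA -> STOP

Answer: KVK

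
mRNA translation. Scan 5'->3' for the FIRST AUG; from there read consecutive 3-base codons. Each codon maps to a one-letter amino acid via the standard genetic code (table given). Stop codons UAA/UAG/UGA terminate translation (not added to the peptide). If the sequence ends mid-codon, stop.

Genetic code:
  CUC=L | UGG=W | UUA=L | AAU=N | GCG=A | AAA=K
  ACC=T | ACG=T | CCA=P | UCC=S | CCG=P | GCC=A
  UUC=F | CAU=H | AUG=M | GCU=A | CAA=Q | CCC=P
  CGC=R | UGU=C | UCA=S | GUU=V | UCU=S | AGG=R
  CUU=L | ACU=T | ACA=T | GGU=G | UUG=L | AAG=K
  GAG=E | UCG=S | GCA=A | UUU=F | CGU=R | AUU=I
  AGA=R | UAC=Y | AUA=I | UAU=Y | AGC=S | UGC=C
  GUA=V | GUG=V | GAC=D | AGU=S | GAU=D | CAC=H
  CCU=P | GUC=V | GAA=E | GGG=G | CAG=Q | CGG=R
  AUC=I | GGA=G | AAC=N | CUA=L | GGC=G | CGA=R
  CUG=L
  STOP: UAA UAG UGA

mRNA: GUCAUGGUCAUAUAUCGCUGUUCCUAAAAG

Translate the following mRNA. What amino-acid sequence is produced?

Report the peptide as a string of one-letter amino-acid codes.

start AUG at pos 3
pos 3: AUG -> M; peptide=M
pos 6: GUC -> V; peptide=MV
pos 9: AUA -> I; peptide=MVI
pos 12: UAU -> Y; peptide=MVIY
pos 15: CGC -> R; peptide=MVIYR
pos 18: UGU -> C; peptide=MVIYRC
pos 21: UCC -> S; peptide=MVIYRCS
pos 24: UAA -> STOP

Answer: MVIYRCS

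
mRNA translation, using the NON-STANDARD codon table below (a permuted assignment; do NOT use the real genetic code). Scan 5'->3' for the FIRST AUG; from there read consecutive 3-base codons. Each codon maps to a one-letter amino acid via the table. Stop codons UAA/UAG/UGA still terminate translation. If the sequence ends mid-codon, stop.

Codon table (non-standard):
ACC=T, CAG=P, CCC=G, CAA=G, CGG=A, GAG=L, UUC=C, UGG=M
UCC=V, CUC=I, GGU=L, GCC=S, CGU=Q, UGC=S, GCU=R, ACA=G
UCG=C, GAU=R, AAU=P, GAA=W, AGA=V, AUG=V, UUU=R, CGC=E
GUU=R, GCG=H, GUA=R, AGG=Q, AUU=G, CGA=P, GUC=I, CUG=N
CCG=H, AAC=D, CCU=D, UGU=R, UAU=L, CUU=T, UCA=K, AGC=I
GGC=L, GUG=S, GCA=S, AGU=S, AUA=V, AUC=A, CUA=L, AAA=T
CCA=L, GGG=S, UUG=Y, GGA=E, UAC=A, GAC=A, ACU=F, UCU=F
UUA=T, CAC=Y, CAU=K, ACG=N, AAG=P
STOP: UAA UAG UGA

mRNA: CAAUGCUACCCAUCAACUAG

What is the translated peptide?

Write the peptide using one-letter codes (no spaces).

Answer: VLGAD

Derivation:
start AUG at pos 2
pos 2: AUG -> V; peptide=V
pos 5: CUA -> L; peptide=VL
pos 8: CCC -> G; peptide=VLG
pos 11: AUC -> A; peptide=VLGA
pos 14: AAC -> D; peptide=VLGAD
pos 17: UAG -> STOP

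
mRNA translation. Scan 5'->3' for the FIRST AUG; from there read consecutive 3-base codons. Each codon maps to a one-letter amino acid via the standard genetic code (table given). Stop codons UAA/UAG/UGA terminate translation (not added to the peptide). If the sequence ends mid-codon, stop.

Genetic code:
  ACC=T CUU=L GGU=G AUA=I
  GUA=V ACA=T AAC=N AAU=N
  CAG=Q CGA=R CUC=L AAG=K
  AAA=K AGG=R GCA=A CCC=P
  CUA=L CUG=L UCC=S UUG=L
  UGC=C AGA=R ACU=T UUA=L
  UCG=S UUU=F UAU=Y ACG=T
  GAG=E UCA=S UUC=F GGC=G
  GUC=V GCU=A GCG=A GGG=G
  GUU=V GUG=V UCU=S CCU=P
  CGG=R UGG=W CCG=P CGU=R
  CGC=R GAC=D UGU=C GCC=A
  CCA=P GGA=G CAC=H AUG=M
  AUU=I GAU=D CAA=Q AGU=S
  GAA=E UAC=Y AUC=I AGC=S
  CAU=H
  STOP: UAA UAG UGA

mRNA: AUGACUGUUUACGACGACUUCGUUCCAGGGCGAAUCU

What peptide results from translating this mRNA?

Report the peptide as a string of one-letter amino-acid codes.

start AUG at pos 0
pos 0: AUG -> M; peptide=M
pos 3: ACU -> T; peptide=MT
pos 6: GUU -> V; peptide=MTV
pos 9: UAC -> Y; peptide=MTVY
pos 12: GAC -> D; peptide=MTVYD
pos 15: GAC -> D; peptide=MTVYDD
pos 18: UUC -> F; peptide=MTVYDDF
pos 21: GUU -> V; peptide=MTVYDDFV
pos 24: CCA -> P; peptide=MTVYDDFVP
pos 27: GGG -> G; peptide=MTVYDDFVPG
pos 30: CGA -> R; peptide=MTVYDDFVPGR
pos 33: AUC -> I; peptide=MTVYDDFVPGRI
pos 36: only 1 nt remain (<3), stop (end of mRNA)

Answer: MTVYDDFVPGRI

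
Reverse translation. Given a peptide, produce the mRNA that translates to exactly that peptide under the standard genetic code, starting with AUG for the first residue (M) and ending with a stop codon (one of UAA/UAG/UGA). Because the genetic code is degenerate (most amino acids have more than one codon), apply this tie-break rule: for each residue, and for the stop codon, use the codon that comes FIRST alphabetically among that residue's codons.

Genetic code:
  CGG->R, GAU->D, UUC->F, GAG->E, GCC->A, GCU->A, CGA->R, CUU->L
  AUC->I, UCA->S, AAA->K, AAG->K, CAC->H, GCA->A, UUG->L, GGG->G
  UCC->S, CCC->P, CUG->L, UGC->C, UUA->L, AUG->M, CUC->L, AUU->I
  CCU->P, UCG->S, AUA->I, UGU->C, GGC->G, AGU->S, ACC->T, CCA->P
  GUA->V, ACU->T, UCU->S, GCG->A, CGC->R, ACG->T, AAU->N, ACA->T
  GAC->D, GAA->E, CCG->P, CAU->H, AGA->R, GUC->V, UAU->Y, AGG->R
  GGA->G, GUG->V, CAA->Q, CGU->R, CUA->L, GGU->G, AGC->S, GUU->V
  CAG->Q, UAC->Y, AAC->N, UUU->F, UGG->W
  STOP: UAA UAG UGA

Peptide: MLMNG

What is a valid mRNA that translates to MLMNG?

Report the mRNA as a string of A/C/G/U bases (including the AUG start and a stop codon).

residue 1: M -> AUG (start codon)
residue 2: L codons sorted = CUA,CUC,CUG,CUU,UUA,UUG -> pick first = CUA
residue 3: M -> AUG (only codon)
residue 4: N codons sorted = AAC,AAU -> pick first = AAC
residue 5: G codons sorted = GGA,GGC,GGG,GGU -> pick first = GGA
terminator: stop codons sorted = UAA,UAG,UGA -> pick first = UAA

Answer: mRNA: AUGCUAAUGAACGGAUAA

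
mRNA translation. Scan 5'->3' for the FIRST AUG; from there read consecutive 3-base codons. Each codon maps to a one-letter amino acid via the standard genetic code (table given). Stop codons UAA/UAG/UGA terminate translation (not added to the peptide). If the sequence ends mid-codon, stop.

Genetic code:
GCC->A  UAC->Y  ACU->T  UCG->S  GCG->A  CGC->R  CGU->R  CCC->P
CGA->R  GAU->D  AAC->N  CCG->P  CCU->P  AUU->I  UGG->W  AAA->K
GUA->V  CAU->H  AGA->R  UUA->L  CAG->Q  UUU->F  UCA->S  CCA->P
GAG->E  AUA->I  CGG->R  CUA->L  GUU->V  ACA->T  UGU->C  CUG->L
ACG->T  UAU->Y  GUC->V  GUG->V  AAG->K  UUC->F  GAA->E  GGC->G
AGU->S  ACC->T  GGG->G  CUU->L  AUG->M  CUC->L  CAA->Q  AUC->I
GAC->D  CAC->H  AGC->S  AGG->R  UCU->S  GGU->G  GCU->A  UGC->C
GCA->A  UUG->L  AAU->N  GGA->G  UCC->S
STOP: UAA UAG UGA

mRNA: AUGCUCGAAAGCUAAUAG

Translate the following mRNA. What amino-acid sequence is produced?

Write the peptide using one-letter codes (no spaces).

start AUG at pos 0
pos 0: AUG -> M; peptide=M
pos 3: CUC -> L; peptide=ML
pos 6: GAA -> E; peptide=MLE
pos 9: AGC -> S; peptide=MLES
pos 12: UAA -> STOP

Answer: MLES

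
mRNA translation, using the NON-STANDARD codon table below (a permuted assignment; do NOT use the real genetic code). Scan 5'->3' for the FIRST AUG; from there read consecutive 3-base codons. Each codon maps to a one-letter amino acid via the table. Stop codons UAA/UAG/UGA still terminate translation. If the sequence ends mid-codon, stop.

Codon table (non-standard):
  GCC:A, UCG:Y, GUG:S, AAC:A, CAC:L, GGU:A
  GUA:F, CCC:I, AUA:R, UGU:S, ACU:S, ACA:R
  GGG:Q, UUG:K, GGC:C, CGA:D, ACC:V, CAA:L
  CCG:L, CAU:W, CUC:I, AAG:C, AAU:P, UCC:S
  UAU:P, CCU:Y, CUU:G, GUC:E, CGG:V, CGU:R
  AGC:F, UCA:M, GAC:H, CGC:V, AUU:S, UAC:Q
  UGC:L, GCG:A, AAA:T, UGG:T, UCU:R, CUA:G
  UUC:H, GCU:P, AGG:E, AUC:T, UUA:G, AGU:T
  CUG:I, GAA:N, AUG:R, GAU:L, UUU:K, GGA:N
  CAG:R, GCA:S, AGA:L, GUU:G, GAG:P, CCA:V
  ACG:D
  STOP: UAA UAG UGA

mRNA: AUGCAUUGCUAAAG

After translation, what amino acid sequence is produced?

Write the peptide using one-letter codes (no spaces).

start AUG at pos 0
pos 0: AUG -> R; peptide=R
pos 3: CAU -> W; peptide=RW
pos 6: UGC -> L; peptide=RWL
pos 9: UAA -> STOP

Answer: RWL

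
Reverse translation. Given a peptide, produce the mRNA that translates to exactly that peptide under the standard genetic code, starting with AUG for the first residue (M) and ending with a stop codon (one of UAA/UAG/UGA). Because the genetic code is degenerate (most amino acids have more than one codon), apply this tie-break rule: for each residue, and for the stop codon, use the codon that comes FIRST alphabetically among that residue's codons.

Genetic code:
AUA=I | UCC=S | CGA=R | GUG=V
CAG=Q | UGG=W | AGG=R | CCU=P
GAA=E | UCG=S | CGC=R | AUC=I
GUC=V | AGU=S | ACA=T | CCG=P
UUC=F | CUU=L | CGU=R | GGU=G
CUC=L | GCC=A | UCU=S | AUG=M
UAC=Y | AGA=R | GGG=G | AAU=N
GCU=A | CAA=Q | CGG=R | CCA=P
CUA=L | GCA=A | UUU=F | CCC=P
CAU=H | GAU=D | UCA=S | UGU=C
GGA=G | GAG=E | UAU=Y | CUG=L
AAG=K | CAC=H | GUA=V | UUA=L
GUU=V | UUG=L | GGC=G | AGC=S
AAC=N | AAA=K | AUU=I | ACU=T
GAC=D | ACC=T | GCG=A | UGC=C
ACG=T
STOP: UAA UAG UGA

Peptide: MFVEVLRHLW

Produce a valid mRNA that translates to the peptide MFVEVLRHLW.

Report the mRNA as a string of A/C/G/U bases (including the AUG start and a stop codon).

residue 1: M -> AUG (start codon)
residue 2: F codons sorted = UUC,UUU -> pick first = UUC
residue 3: V codons sorted = GUA,GUC,GUG,GUU -> pick first = GUA
residue 4: E codons sorted = GAA,GAG -> pick first = GAA
residue 5: V codons sorted = GUA,GUC,GUG,GUU -> pick first = GUA
residue 6: L codons sorted = CUA,CUC,CUG,CUU,UUA,UUG -> pick first = CUA
residue 7: R codons sorted = AGA,AGG,CGA,CGC,CGG,CGU -> pick first = AGA
residue 8: H codons sorted = CAC,CAU -> pick first = CAC
residue 9: L codons sorted = CUA,CUC,CUG,CUU,UUA,UUG -> pick first = CUA
residue 10: W -> UGG (only codon)
terminator: stop codons sorted = UAA,UAG,UGA -> pick first = UAA

Answer: mRNA: AUGUUCGUAGAAGUACUAAGACACCUAUGGUAA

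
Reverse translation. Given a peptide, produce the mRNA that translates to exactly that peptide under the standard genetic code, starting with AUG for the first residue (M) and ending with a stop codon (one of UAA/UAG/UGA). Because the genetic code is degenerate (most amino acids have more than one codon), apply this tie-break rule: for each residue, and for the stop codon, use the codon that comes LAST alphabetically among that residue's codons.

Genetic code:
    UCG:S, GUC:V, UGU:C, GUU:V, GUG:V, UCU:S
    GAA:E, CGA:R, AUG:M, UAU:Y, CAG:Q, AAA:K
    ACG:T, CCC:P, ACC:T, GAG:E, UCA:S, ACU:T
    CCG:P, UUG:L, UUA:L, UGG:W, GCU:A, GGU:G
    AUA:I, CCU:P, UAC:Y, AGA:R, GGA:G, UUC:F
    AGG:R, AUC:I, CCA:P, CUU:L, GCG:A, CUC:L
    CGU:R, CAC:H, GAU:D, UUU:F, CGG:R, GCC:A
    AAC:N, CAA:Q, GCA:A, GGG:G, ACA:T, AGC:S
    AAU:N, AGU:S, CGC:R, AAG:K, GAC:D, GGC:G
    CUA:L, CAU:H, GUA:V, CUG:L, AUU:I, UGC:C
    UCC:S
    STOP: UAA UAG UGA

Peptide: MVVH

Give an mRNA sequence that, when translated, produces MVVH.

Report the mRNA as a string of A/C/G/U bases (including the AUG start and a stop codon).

Answer: mRNA: AUGGUUGUUCAUUGA

Derivation:
residue 1: M -> AUG (start codon)
residue 2: V codons sorted = GUA,GUC,GUG,GUU -> pick last = GUU
residue 3: V codons sorted = GUA,GUC,GUG,GUU -> pick last = GUU
residue 4: H codons sorted = CAC,CAU -> pick last = CAU
terminator: stop codons sorted = UAA,UAG,UGA -> pick last = UGA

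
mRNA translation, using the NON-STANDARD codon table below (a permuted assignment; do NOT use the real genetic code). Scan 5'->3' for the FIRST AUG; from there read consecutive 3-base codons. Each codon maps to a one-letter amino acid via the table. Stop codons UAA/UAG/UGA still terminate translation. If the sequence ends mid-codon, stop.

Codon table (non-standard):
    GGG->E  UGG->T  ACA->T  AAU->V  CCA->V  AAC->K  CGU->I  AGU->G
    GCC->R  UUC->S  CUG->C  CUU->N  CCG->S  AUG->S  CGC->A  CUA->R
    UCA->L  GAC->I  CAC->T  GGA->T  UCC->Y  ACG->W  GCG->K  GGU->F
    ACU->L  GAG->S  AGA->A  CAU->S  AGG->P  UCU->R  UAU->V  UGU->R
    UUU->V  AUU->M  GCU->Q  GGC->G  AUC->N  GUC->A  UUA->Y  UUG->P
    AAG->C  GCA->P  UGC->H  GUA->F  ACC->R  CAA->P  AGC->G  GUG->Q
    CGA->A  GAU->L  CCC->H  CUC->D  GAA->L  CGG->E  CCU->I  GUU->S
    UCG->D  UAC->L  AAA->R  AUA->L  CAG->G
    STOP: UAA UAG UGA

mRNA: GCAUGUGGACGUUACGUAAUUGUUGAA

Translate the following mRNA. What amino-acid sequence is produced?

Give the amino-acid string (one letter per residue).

Answer: STWYIVR

Derivation:
start AUG at pos 2
pos 2: AUG -> S; peptide=S
pos 5: UGG -> T; peptide=ST
pos 8: ACG -> W; peptide=STW
pos 11: UUA -> Y; peptide=STWY
pos 14: CGU -> I; peptide=STWYI
pos 17: AAU -> V; peptide=STWYIV
pos 20: UGU -> R; peptide=STWYIVR
pos 23: UGA -> STOP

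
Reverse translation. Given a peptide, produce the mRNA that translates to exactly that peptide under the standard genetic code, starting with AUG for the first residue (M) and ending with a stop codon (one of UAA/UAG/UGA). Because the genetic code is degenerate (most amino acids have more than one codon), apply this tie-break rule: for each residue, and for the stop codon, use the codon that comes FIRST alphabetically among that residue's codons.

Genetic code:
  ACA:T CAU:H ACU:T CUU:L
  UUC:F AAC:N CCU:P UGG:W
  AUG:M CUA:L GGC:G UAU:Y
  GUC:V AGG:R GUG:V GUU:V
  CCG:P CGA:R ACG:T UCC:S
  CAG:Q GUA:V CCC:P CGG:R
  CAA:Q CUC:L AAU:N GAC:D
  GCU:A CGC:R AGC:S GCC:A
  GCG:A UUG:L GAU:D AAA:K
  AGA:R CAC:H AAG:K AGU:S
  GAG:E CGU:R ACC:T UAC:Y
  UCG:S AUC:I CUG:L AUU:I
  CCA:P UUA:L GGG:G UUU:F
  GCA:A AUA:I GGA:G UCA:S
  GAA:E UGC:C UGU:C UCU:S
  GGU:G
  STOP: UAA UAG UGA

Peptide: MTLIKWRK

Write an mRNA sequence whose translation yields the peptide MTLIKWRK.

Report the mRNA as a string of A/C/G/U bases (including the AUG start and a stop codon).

Answer: mRNA: AUGACACUAAUAAAAUGGAGAAAAUAA

Derivation:
residue 1: M -> AUG (start codon)
residue 2: T codons sorted = ACA,ACC,ACG,ACU -> pick first = ACA
residue 3: L codons sorted = CUA,CUC,CUG,CUU,UUA,UUG -> pick first = CUA
residue 4: I codons sorted = AUA,AUC,AUU -> pick first = AUA
residue 5: K codons sorted = AAA,AAG -> pick first = AAA
residue 6: W -> UGG (only codon)
residue 7: R codons sorted = AGA,AGG,CGA,CGC,CGG,CGU -> pick first = AGA
residue 8: K codons sorted = AAA,AAG -> pick first = AAA
terminator: stop codons sorted = UAA,UAG,UGA -> pick first = UAA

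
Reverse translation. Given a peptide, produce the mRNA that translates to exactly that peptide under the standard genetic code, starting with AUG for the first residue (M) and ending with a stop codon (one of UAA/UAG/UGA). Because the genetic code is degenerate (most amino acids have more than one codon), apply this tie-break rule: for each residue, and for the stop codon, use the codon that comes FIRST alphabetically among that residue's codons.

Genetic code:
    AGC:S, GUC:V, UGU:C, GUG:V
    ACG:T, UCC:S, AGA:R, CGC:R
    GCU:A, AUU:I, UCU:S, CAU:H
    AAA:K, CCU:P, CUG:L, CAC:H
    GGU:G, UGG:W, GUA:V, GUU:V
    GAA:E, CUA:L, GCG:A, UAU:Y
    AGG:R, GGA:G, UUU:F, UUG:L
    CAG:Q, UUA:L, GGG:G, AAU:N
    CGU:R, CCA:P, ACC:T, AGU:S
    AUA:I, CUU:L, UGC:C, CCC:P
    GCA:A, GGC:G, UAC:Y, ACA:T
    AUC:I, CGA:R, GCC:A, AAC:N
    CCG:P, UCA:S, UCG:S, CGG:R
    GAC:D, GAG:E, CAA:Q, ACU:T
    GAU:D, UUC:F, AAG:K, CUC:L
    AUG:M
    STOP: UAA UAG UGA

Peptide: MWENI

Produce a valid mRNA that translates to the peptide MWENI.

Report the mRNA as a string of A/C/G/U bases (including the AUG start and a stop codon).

residue 1: M -> AUG (start codon)
residue 2: W -> UGG (only codon)
residue 3: E codons sorted = GAA,GAG -> pick first = GAA
residue 4: N codons sorted = AAC,AAU -> pick first = AAC
residue 5: I codons sorted = AUA,AUC,AUU -> pick first = AUA
terminator: stop codons sorted = UAA,UAG,UGA -> pick first = UAA

Answer: mRNA: AUGUGGGAAAACAUAUAA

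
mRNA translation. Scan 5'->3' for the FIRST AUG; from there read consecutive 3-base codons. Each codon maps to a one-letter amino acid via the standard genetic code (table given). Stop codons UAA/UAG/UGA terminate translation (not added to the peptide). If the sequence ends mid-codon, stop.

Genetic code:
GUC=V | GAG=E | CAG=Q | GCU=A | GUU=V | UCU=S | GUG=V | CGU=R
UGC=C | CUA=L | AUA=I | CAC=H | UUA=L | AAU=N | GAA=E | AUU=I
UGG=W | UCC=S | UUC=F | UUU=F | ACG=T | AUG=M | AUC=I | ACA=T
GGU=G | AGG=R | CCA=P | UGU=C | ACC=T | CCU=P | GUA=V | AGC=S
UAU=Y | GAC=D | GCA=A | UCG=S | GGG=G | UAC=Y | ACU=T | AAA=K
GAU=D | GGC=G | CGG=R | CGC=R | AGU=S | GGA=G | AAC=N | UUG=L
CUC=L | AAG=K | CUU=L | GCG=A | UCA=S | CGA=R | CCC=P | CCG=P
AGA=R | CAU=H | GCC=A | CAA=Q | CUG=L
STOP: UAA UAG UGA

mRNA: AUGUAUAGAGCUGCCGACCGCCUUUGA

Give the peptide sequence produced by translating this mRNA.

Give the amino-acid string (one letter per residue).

start AUG at pos 0
pos 0: AUG -> M; peptide=M
pos 3: UAU -> Y; peptide=MY
pos 6: AGA -> R; peptide=MYR
pos 9: GCU -> A; peptide=MYRA
pos 12: GCC -> A; peptide=MYRAA
pos 15: GAC -> D; peptide=MYRAAD
pos 18: CGC -> R; peptide=MYRAADR
pos 21: CUU -> L; peptide=MYRAADRL
pos 24: UGA -> STOP

Answer: MYRAADRL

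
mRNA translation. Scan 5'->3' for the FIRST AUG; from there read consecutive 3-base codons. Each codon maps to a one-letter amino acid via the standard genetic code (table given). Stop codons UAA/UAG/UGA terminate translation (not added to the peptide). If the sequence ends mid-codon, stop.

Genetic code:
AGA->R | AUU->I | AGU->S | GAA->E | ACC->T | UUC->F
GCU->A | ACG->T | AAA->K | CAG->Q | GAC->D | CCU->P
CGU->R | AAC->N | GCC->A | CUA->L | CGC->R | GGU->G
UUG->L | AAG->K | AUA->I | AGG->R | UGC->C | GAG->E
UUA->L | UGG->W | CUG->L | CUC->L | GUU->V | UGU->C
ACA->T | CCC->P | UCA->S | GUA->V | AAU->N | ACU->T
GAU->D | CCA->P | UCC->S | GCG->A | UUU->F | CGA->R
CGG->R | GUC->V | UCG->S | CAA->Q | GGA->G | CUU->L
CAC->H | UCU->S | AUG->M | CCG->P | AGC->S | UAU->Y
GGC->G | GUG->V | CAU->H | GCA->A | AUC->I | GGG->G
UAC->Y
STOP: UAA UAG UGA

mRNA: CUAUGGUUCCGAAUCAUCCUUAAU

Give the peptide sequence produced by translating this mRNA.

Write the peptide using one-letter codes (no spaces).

Answer: MVPNHP

Derivation:
start AUG at pos 2
pos 2: AUG -> M; peptide=M
pos 5: GUU -> V; peptide=MV
pos 8: CCG -> P; peptide=MVP
pos 11: AAU -> N; peptide=MVPN
pos 14: CAU -> H; peptide=MVPNH
pos 17: CCU -> P; peptide=MVPNHP
pos 20: UAA -> STOP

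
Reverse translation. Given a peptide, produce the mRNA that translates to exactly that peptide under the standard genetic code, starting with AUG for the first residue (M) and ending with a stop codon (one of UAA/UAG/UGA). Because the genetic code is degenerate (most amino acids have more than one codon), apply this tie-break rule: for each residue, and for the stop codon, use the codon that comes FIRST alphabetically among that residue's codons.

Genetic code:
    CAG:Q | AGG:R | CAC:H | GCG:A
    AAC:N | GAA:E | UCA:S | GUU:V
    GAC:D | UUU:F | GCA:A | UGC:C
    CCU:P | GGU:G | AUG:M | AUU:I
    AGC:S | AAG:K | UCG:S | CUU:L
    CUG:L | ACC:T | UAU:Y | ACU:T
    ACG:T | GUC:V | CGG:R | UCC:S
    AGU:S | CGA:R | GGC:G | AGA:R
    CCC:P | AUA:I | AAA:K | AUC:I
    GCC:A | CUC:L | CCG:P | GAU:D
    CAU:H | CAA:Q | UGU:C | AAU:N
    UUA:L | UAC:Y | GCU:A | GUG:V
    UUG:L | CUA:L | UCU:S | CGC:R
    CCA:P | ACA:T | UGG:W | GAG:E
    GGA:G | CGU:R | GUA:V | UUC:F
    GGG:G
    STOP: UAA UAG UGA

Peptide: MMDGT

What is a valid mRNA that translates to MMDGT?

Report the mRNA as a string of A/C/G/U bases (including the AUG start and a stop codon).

Answer: mRNA: AUGAUGGACGGAACAUAA

Derivation:
residue 1: M -> AUG (start codon)
residue 2: M -> AUG (only codon)
residue 3: D codons sorted = GAC,GAU -> pick first = GAC
residue 4: G codons sorted = GGA,GGC,GGG,GGU -> pick first = GGA
residue 5: T codons sorted = ACA,ACC,ACG,ACU -> pick first = ACA
terminator: stop codons sorted = UAA,UAG,UGA -> pick first = UAA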